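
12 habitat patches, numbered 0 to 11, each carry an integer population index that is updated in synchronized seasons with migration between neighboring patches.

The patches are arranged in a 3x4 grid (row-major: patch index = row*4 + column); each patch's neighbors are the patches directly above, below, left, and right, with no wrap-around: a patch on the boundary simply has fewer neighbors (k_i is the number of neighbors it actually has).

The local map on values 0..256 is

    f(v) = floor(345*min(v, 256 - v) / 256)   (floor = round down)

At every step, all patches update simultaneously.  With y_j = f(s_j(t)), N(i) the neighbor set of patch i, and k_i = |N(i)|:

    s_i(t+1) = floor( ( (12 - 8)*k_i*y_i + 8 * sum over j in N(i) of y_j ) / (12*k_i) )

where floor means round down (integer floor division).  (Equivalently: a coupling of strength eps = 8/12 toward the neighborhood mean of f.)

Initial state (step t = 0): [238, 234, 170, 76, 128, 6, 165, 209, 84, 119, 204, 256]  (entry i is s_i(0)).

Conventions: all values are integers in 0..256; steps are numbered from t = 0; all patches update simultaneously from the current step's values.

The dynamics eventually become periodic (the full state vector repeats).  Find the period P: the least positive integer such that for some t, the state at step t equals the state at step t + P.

Answer: 12
Key observation: The state at step 22, [171, 171, 170, 169, 171, 171, 170, 169, 171, 171, 170, 169], reappears at step 34 — and no state repeats earlier — so the cycle the system enters has period 12.

Derivation:
t=0: [238, 234, 170, 76, 128, 6, 165, 209, 84, 119, 204, 256]
t=1: [75, 42, 94, 93, 89, 83, 83, 70, 148, 95, 86, 44]
t=2: [92, 93, 106, 115, 119, 106, 111, 96, 130, 125, 104, 89]
t=3: [136, 132, 142, 141, 149, 147, 141, 136, 165, 156, 143, 129]
t=4: [157, 157, 156, 156, 143, 148, 153, 160, 133, 138, 152, 161]
t=5: [139, 135, 134, 132, 149, 145, 137, 131, 158, 153, 141, 132]
t=6: [154, 158, 163, 166, 145, 150, 159, 165, 138, 142, 154, 163]
t=7: [139, 133, 126, 122, 147, 141, 131, 124, 153, 148, 136, 128]
t=8: [156, 161, 166, 166, 148, 155, 164, 167, 143, 149, 161, 166]
t=9: [135, 129, 123, 120, 142, 135, 125, 120, 147, 140, 128, 122]
t=10: [162, 166, 166, 162, 155, 162, 166, 163, 151, 158, 165, 165]
t=11: [127, 123, 122, 124, 132, 127, 122, 123, 136, 130, 124, 123]
t=12: [167, 167, 164, 165, 167, 167, 165, 165, 165, 167, 166, 165]
t=13: [119, 119, 121, 122, 119, 119, 121, 122, 120, 120, 121, 121]
t=14: [160, 160, 162, 163, 160, 160, 162, 163, 160, 161, 162, 163]
t=15: [129, 128, 126, 125, 129, 128, 126, 125, 128, 128, 126, 125]
t=16: [171, 171, 169, 168, 171, 171, 169, 168, 171, 171, 169, 168]
t=17: [114, 114, 116, 117, 114, 114, 116, 117, 114, 114, 116, 117]
t=18: [153, 153, 155, 156, 153, 153, 155, 156, 153, 153, 155, 156]
t=19: [138, 137, 136, 134, 138, 137, 136, 134, 138, 137, 136, 134]
t=20: [159, 160, 161, 163, 159, 160, 161, 163, 159, 160, 161, 163]
t=21: [129, 129, 127, 126, 129, 129, 127, 125, 129, 129, 127, 126]
t=22: [171, 171, 170, 169, 171, 171, 170, 169, 171, 171, 170, 169]
t=23: [114, 114, 115, 116, 114, 114, 115, 116, 114, 114, 115, 116]
t=24: [153, 153, 154, 155, 153, 153, 154, 155, 153, 153, 154, 155]
t=25: [138, 137, 137, 136, 138, 137, 137, 136, 138, 137, 137, 136]
t=26: [159, 159, 160, 160, 159, 159, 160, 160, 159, 159, 160, 160]
t=27: [130, 129, 129, 129, 130, 129, 129, 129, 130, 129, 129, 129]
t=28: [169, 170, 171, 171, 169, 170, 171, 171, 169, 170, 171, 171]
t=29: [116, 115, 114, 114, 116, 115, 114, 114, 116, 115, 114, 114]
t=30: [155, 154, 153, 153, 155, 154, 153, 153, 155, 154, 153, 153]
t=31: [136, 137, 137, 138, 136, 137, 137, 138, 136, 137, 137, 138]
t=32: [160, 160, 159, 159, 160, 160, 159, 159, 160, 160, 159, 159]
t=33: [129, 129, 129, 130, 129, 129, 129, 130, 129, 129, 129, 130]
t=34: [171, 171, 170, 169, 171, 171, 170, 169, 171, 171, 170, 169]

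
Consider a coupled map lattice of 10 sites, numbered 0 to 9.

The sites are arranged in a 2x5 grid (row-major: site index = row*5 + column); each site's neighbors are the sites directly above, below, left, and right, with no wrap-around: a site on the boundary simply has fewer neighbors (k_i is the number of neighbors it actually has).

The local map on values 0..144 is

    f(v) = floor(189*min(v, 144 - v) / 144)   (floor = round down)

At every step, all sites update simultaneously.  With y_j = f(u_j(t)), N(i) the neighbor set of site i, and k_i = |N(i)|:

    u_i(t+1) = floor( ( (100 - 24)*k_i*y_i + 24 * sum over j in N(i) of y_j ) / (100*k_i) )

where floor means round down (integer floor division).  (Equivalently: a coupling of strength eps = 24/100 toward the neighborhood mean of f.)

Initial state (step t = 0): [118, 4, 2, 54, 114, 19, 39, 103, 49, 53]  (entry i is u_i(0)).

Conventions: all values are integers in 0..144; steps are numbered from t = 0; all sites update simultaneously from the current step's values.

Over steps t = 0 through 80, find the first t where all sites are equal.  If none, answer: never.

Answer: never
Key observation: The state at step 31 reappears at step 35 — the system is in a cycle of period 4 from step 31 on.  No step 0..35 is synchronized, and the cycle repeats forever, so no step up to 80 (or ever) has all sites equal.

Derivation:
t=0: [118, 4, 2, 54, 114, 19, 39, 103, 49, 53]  (not all equal)
t=1: [29, 10, 11, 61, 46, 28, 45, 49, 64, 64]  (not all equal)
t=2: [34, 18, 23, 73, 65, 39, 53, 61, 82, 81]  (not all equal)
t=3: [42, 28, 38, 86, 85, 52, 64, 75, 81, 82]  (not all equal)
t=4: [54, 42, 53, 74, 77, 68, 79, 85, 82, 80]  (not all equal)
t=5: [70, 59, 70, 88, 87, 86, 82, 77, 81, 84]  (not all equal)
t=6: [87, 79, 88, 75, 74, 78, 80, 86, 81, 78]  (not all equal)
t=7: [76, 83, 75, 88, 90, 84, 83, 76, 82, 86]  (not all equal)
t=8: [86, 81, 87, 74, 71, 79, 80, 87, 80, 75]  (not all equal)
t=9: [77, 81, 76, 89, 92, 83, 83, 75, 84, 89]  (not all equal)
t=10: [85, 82, 87, 73, 68, 80, 80, 88, 78, 72]  (not all equal)
t=11: [78, 80, 76, 90, 90, 83, 82, 75, 86, 92]  (not all equal)
t=12: [85, 84, 87, 72, 69, 80, 81, 88, 76, 69]  (not all equal)
t=13: [77, 77, 75, 91, 90, 82, 81, 75, 88, 89]  (not all equal)
t=14: [86, 86, 88, 71, 70, 81, 82, 88, 73, 71]  (not all equal)
t=15: [76, 76, 74, 91, 91, 81, 80, 75, 91, 92]  (not all equal)
t=16: [88, 88, 89, 70, 68, 83, 84, 87, 70, 68]  (not all equal)
t=17: [73, 73, 73, 89, 89, 78, 77, 75, 89, 89]  (not all equal)
t=18: [92, 92, 91, 73, 72, 86, 87, 88, 73, 72]  (not all equal)
t=19: [68, 68, 71, 91, 93, 74, 73, 74, 91, 93]  (not all equal)
t=20: [89, 89, 90, 70, 66, 91, 92, 89, 70, 66]  (not all equal)
t=21: [71, 71, 72, 88, 86, 69, 68, 73, 89, 86]  (not all equal)
t=22: [92, 92, 92, 74, 75, 90, 89, 91, 74, 75]  (not all equal)
t=23: [68, 68, 69, 89, 90, 70, 71, 70, 89, 90]  (not all equal)
t=24: [89, 89, 88, 73, 70, 91, 92, 89, 73, 70]  (not all equal)
t=25: [71, 71, 74, 91, 91, 69, 68, 73, 91, 91]  (not all equal)
t=26: [92, 92, 89, 70, 69, 90, 89, 90, 70, 69]  (not all equal)
t=27: [68, 68, 73, 89, 90, 70, 71, 72, 89, 90]  (not all equal)
t=28: [89, 89, 91, 73, 70, 91, 92, 92, 73, 70]  (not all equal)
t=29: [71, 71, 71, 90, 91, 69, 68, 70, 90, 91]  (not all equal)
t=30: [92, 92, 91, 71, 69, 90, 89, 89, 71, 69]  (not all equal)
t=31: [68, 68, 71, 90, 90, 70, 71, 73, 91, 90]  (not all equal)
t=32: [89, 89, 90, 71, 70, 91, 92, 91, 71, 69]  (not all equal)
t=33: [71, 71, 71, 91, 91, 69, 68, 70, 90, 90]  (not all equal)
t=34: [92, 92, 90, 71, 69, 90, 89, 89, 71, 69]  (not all equal)
t=35: [68, 68, 71, 90, 90, 70, 71, 73, 91, 90]  (not all equal)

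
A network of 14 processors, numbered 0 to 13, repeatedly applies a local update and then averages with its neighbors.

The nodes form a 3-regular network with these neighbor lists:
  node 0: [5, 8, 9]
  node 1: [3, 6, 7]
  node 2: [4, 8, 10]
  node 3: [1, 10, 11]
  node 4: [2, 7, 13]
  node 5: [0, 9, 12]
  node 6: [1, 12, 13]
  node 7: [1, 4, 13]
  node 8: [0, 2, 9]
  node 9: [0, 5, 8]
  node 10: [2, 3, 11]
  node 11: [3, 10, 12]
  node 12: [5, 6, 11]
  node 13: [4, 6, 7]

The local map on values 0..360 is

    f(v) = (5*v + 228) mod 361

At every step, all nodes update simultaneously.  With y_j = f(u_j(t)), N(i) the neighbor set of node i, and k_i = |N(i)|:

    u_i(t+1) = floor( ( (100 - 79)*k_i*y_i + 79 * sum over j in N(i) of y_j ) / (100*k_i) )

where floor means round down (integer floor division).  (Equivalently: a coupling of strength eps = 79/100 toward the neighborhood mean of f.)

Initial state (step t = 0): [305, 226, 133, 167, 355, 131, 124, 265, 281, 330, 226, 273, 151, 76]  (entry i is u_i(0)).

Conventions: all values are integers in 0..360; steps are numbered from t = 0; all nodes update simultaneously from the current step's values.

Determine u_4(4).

Answer: u_4(4) = 97

Derivation:
t=0: [305, 226, 133, 167, 355, 131, 124, 265, 281, 330, 226, 273, 151, 76]
t=1: [176, 209, 210, 255, 180, 203, 232, 212, 185, 188, 231, 262, 169, 165]
t=2: [88, 189, 150, 166, 201, 154, 293, 192, 95, 85, 154, 206, 220, 215]
t=3: [304, 200, 256, 213, 184, 280, 198, 143, 296, 304, 259, 262, 235, 178]
t=4: [261, 179, 120, 127, 97, 283, 160, 110, 232, 261, 113, 180, 175, 118]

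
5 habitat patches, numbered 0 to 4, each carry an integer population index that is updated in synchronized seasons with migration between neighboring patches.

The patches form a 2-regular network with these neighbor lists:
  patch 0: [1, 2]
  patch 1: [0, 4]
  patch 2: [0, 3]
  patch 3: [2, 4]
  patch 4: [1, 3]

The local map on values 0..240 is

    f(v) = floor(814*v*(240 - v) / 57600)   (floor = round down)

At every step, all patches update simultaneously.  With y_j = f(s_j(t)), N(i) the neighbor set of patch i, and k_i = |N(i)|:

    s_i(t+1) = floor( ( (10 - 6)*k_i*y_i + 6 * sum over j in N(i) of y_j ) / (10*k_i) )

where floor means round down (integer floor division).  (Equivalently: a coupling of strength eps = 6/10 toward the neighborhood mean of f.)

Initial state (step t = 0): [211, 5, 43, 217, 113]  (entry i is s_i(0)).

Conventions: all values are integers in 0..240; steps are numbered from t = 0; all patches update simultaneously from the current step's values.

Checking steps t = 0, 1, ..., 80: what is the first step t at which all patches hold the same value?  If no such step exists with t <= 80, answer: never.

Simulating step by step:
t=0: [211, 5, 43, 217, 113]  (not all equal)
t=1: [74, 92, 94, 124, 106]  (not all equal)
t=2: [184, 188, 190, 199, 198]  (not all equal)
t=3: [139, 133, 131, 121, 122]  (not all equal)
t=4: [199, 200, 200, 202, 202]  (not all equal)
t=5: [113, 112, 112, 109, 109]  (not all equal)
t=6: [202, 201, 201, 201, 201]  (not all equal)
t=7: [109, 109, 109, 110, 110]  (not all equal)
t=8: [201, 201, 201, 201, 201]  (all equal)

Answer: 8
Key observation: Synchronization is absorbing here: once all patches are equal they stay equal, and step 8 is the first all-equal step.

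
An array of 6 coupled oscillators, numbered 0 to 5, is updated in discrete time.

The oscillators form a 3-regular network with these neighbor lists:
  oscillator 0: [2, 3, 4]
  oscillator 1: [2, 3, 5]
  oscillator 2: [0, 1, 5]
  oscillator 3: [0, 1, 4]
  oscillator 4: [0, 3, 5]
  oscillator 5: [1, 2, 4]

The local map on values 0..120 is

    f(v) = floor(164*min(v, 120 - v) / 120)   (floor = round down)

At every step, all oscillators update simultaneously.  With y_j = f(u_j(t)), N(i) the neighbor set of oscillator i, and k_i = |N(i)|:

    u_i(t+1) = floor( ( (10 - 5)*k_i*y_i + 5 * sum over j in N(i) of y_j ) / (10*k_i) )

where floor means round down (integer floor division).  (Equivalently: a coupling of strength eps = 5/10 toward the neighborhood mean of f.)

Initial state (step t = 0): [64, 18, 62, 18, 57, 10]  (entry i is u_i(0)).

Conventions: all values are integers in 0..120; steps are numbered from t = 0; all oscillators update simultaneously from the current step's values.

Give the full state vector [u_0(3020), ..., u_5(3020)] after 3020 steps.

Simulating step by step:
t=0: [64, 18, 62, 18, 57, 10]
t=1: [68, 31, 58, 41, 57, 36]
t=2: [70, 51, 66, 59, 67, 57]
t=3: [71, 72, 72, 74, 73, 74]
t=4: [64, 64, 64, 63, 63, 63]
t=5: [76, 76, 76, 76, 76, 76]
t=6: [60, 60, 60, 60, 60, 60]
t=7: [82, 82, 82, 82, 82, 82]
t=8: [51, 51, 51, 51, 51, 51]
t=9: [69, 69, 69, 69, 69, 69]
t=10: [69, 69, 69, 69, 69, 69]

Answer: [69, 69, 69, 69, 69, 69]
Key observation: The state at step 9, [69, 69, 69, 69, 69, 69], reappears at step 10: the system is in a cycle of period 1 from step 9 on.  Therefore the state at step 3020 equals the state at step 9 + ((3020 - 9) mod 1) = 9, which is [69, 69, 69, 69, 69, 69].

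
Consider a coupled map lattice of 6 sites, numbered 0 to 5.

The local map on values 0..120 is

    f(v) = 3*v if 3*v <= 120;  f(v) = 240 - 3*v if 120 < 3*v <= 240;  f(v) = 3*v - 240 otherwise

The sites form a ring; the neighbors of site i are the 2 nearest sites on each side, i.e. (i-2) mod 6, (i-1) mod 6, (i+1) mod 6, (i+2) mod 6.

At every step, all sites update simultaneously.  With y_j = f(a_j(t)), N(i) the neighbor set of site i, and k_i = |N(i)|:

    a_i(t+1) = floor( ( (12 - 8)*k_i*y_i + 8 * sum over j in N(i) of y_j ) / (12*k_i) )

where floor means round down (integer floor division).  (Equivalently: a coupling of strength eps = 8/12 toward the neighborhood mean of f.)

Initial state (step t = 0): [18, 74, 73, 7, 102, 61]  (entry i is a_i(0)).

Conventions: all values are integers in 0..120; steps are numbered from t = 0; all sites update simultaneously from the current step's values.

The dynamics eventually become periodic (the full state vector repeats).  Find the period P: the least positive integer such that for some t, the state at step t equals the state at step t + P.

Answer: 9
Key observation: The state at step 15, [73, 72, 72, 72, 72, 72], reappears at step 24 — and no state repeats earlier — so the cycle the system enters has period 9.

Derivation:
t=0: [18, 74, 73, 7, 102, 61]
t=1: [45, 31, 33, 34, 47, 45]
t=2: [101, 99, 99, 100, 101, 101]
t=3: [61, 59, 59, 60, 61, 61]
t=4: [59, 60, 60, 60, 58, 58]
t=5: [63, 61, 61, 62, 63, 63]
t=6: [53, 54, 54, 54, 52, 52]
t=7: [81, 79, 79, 80, 81, 81]
t=8: [3, 2, 2, 2, 2, 2]
t=9: [7, 6, 6, 6, 6, 6]
t=10: [19, 18, 18, 18, 18, 18]
t=11: [55, 54, 54, 54, 54, 54]
t=12: [77, 77, 77, 78, 77, 77]
t=13: [9, 8, 8, 8, 8, 8]
t=14: [25, 24, 24, 24, 24, 24]
t=15: [73, 72, 72, 72, 72, 72]
t=16: [23, 23, 23, 24, 23, 23]
t=17: [69, 69, 69, 70, 69, 69]
t=18: [33, 32, 32, 32, 32, 32]
t=19: [97, 96, 96, 96, 96, 96]
t=20: [49, 48, 48, 48, 48, 48]
t=21: [95, 95, 95, 96, 95, 95]
t=22: [45, 45, 45, 46, 45, 45]
t=23: [105, 104, 104, 104, 104, 104]
t=24: [73, 72, 72, 72, 72, 72]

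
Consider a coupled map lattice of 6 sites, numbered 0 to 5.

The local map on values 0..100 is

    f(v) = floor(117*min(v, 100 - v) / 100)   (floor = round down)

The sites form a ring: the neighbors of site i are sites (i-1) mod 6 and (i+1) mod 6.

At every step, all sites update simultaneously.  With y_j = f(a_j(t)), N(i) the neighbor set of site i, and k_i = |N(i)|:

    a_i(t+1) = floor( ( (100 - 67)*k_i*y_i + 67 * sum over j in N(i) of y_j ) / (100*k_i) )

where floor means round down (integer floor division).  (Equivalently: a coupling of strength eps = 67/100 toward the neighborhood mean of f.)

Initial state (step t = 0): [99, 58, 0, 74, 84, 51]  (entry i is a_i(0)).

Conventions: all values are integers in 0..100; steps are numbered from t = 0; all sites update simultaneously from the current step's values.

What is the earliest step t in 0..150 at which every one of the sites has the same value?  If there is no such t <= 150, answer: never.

Simulating step by step:
t=0: [99, 58, 0, 74, 84, 51]  (not all equal)
t=1: [35, 16, 26, 15, 35, 25]  (not all equal)
t=2: [28, 29, 21, 29, 28, 36]  (not all equal)
t=3: [35, 29, 30, 29, 35, 35]  (not all equal)
t=4: [37, 36, 33, 36, 37, 40]  (not all equal)
t=5: [43, 40, 40, 40, 43, 43]  (not all equal)
t=6: [48, 47, 46, 47, 48, 50]  (not all equal)
t=7: [56, 54, 53, 54, 56, 56]  (not all equal)
t=8: [51, 52, 53, 52, 51, 51]  (not all equal)
t=9: [56, 55, 55, 55, 56, 57]  (not all equal)
t=10: [51, 51, 52, 51, 51, 50]  (not all equal)
t=11: [57, 56, 56, 56, 57, 57]  (not all equal)
t=12: [50, 50, 51, 50, 50, 50]  (not all equal)
t=13: [58, 57, 57, 57, 58, 58]  (not all equal)
t=14: [49, 49, 50, 49, 49, 49]  (not all equal)
t=15: [57, 57, 57, 57, 57, 57]  (all equal)

Answer: 15
Key observation: Synchronization is absorbing here: once all sites are equal they stay equal, and step 15 is the first all-equal step.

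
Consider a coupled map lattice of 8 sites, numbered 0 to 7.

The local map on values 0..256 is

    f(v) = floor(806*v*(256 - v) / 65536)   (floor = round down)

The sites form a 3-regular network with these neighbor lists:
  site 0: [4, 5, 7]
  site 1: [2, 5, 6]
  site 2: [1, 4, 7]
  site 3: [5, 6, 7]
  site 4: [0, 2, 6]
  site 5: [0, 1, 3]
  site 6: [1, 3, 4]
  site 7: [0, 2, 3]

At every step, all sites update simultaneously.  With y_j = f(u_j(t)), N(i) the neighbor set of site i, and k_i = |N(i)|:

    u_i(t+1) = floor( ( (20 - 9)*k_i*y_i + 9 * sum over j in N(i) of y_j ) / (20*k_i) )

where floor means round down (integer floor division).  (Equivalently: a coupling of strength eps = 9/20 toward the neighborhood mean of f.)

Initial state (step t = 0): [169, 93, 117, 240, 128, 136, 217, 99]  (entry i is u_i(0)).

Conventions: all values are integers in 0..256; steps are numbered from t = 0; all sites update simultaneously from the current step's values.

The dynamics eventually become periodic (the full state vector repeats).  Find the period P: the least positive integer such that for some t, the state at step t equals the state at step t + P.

Simulating step by step:
t=0: [169, 93, 117, 240, 128, 136, 217, 99]
t=1: [187, 177, 196, 100, 183, 171, 122, 169]
t=2: [165, 172, 156, 188, 165, 175, 189, 172]
t=3: [181, 175, 185, 162, 180, 173, 162, 177]
t=4: [168, 174, 165, 182, 169, 175, 182, 171]
t=5: [179, 174, 181, 168, 178, 173, 168, 177]
t=6: [170, 174, 168, 178, 170, 175, 178, 171]
t=7: [178, 175, 179, 171, 177, 174, 172, 177]
t=8: [171, 173, 170, 176, 171, 174, 175, 171]
t=9: [177, 176, 178, 174, 177, 175, 174, 177]
t=10: [171, 173, 170, 174, 171, 173, 174, 171]
t=11: [177, 176, 178, 175, 177, 176, 175, 177]
t=12: [171, 172, 170, 173, 171, 172, 173, 171]
t=13: [177, 177, 178, 176, 177, 177, 176, 177]
t=14: [171, 171, 170, 172, 171, 171, 172, 171]
t=15: [178, 178, 178, 177, 178, 177, 177, 178]
t=16: [170, 170, 170, 170, 170, 170, 170, 170]
t=17: [179, 179, 179, 179, 179, 179, 179, 179]
t=18: [169, 169, 169, 169, 169, 169, 169, 169]
t=19: [180, 180, 180, 180, 180, 180, 180, 180]
t=20: [168, 168, 168, 168, 168, 168, 168, 168]
t=21: [181, 181, 181, 181, 181, 181, 181, 181]
t=22: [166, 166, 166, 166, 166, 166, 166, 166]
t=23: [183, 183, 183, 183, 183, 183, 183, 183]
t=24: [164, 164, 164, 164, 164, 164, 164, 164]
t=25: [185, 185, 185, 185, 185, 185, 185, 185]
t=26: [161, 161, 161, 161, 161, 161, 161, 161]
t=27: [188, 188, 188, 188, 188, 188, 188, 188]
t=28: [157, 157, 157, 157, 157, 157, 157, 157]
t=29: [191, 191, 191, 191, 191, 191, 191, 191]
t=30: [152, 152, 152, 152, 152, 152, 152, 152]
t=31: [194, 194, 194, 194, 194, 194, 194, 194]
t=32: [147, 147, 147, 147, 147, 147, 147, 147]
t=33: [197, 197, 197, 197, 197, 197, 197, 197]
t=34: [142, 142, 142, 142, 142, 142, 142, 142]
t=35: [199, 199, 199, 199, 199, 199, 199, 199]
t=36: [139, 139, 139, 139, 139, 139, 139, 139]
t=37: [200, 200, 200, 200, 200, 200, 200, 200]
t=38: [137, 137, 137, 137, 137, 137, 137, 137]
t=39: [200, 200, 200, 200, 200, 200, 200, 200]

Answer: 2
Key observation: The state at step 37, [200, 200, 200, 200, 200, 200, 200, 200], reappears at step 39 — and no state repeats earlier — so the cycle the system enters has period 2.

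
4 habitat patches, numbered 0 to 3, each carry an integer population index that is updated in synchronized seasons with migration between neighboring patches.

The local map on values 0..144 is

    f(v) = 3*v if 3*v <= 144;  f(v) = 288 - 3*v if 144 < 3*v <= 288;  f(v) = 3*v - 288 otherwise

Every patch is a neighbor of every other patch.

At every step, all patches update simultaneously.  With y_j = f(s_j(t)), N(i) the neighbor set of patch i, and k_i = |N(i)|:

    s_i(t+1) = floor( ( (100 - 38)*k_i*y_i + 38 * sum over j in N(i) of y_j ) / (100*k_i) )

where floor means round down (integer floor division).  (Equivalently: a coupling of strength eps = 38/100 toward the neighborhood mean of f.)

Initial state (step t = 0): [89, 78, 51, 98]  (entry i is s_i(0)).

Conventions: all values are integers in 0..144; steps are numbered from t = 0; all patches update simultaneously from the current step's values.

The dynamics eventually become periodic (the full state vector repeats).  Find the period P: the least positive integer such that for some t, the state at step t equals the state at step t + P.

Answer: 5
Key observation: The state at step 70, [17, 17, 16, 17], reappears at step 75 — and no state repeats earlier — so the cycle the system enters has period 5.

Derivation:
t=0: [89, 78, 51, 98]
t=1: [37, 54, 93, 30]
t=2: [97, 104, 47, 86]
t=3: [26, 36, 94, 39]
t=4: [77, 92, 42, 96]
t=5: [52, 30, 86, 24]
t=6: [106, 85, 55, 76]
t=7: [45, 47, 91, 60]
t=8: [117, 120, 57, 103]
t=9: [65, 70, 92, 44]
t=10: [85, 78, 45, 105]
t=11: [47, 58, 98, 44]
t=12: [119, 106, 52, 114]
t=13: [70, 50, 101, 62]
t=14: [80, 110, 49, 92]
t=15: [54, 51, 100, 36]
t=16: [110, 114, 54, 101]
t=17: [50, 56, 92, 37]
t=18: [116, 107, 54, 103]
t=19: [60, 46, 92, 40]
t=20: [101, 115, 53, 107]
t=21: [37, 57, 93, 45]
t=22: [101, 104, 51, 113]
t=23: [35, 40, 95, 53]
t=24: [97, 104, 46, 108]
t=25: [26, 37, 93, 43]
t=26: [79, 96, 45, 105]
t=27: [52, 26, 93, 40]
t=28: [108, 81, 47, 102]
t=29: [48, 52, 99, 39]
t=30: [121, 116, 55, 108]
t=31: [74, 66, 97, 55]
t=32: [68, 80, 37, 96]
t=33: [72, 54, 85, 30]
t=34: [76, 102, 56, 85]
t=35: [58, 38, 88, 45]
t=36: [105, 105, 60, 115]
t=37: [41, 41, 81, 55]
t=38: [113, 113, 74, 113]
t=39: [52, 52, 60, 52]
t=40: [128, 128, 117, 128]
t=41: [91, 91, 75, 91]
t=42: [21, 21, 44, 21]
t=43: [71, 71, 105, 71]
t=44: [68, 68, 45, 68]
t=45: [90, 90, 115, 90]
t=46: [22, 22, 42, 22]
t=47: [73, 73, 103, 73]
t=48: [62, 62, 39, 62]
t=49: [103, 103, 111, 103]
t=50: [24, 24, 35, 24]
t=51: [76, 76, 92, 76]
t=52: [53, 53, 30, 53]
t=53: [124, 124, 104, 124]
t=54: [76, 76, 46, 76]
t=55: [69, 69, 108, 69]
t=56: [75, 75, 53, 75]
t=57: [71, 71, 103, 71]
t=58: [68, 68, 41, 68]
t=59: [88, 88, 108, 88]
t=60: [25, 25, 31, 25]
t=61: [77, 77, 86, 77]
t=62: [53, 53, 40, 53]
t=63: [127, 127, 123, 127]
t=64: [91, 91, 85, 91]
t=65: [17, 17, 26, 17]
t=66: [54, 54, 67, 54]
t=67: [121, 121, 101, 121]
t=68: [67, 67, 37, 67]
t=69: [90, 90, 101, 90]
t=70: [17, 17, 16, 17]
t=71: [50, 50, 49, 50]
t=72: [138, 138, 139, 138]
t=73: [126, 126, 127, 126]
t=74: [90, 90, 91, 90]
t=75: [17, 17, 16, 17]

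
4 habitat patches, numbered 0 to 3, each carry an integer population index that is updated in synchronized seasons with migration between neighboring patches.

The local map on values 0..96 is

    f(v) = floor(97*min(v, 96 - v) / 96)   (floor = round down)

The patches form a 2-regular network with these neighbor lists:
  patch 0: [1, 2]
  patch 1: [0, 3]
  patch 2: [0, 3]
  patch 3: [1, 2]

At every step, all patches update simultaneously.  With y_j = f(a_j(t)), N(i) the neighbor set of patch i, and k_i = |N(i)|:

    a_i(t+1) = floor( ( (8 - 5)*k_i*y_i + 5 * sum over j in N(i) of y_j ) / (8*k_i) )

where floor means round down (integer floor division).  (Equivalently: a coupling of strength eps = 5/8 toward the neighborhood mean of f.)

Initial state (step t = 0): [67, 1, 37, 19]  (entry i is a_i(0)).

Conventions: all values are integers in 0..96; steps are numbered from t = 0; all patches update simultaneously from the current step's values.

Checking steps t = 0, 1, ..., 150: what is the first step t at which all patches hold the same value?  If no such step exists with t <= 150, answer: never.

Answer: 6
Key observation: Synchronization is absorbing here: once all patches are equal they stay equal, and step 6 is the first all-equal step.

Derivation:
t=0: [67, 1, 37, 19]  (not all equal)
t=1: [22, 15, 28, 19]  (not all equal)
t=2: [21, 18, 23, 20]  (not all equal)
t=3: [20, 19, 21, 20]  (not all equal)
t=4: [20, 19, 20, 20]  (not all equal)
t=5: [19, 19, 20, 19]  (not all equal)
t=6: [19, 19, 19, 19]  (all equal)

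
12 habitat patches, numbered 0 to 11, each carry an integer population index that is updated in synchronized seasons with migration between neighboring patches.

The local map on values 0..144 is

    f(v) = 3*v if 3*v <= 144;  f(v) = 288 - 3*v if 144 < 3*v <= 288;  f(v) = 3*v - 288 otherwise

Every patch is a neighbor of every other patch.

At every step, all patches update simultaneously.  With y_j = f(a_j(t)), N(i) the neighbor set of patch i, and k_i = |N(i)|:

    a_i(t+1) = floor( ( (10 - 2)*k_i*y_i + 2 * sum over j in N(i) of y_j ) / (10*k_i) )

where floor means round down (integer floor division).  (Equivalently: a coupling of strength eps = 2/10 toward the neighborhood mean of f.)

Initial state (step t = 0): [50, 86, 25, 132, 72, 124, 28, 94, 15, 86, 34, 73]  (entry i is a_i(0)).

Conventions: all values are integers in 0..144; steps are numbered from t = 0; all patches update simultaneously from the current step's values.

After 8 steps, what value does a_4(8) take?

Simulating step by step:
t=0: [50, 86, 25, 132, 72, 124, 28, 94, 15, 86, 34, 73]
t=1: [123, 38, 73, 99, 71, 81, 81, 20, 50, 38, 95, 69]
t=2: [78, 104, 69, 22, 73, 50, 50, 62, 123, 104, 17, 78]
t=3: [58, 34, 79, 67, 69, 123, 123, 95, 79, 34, 55, 58]
t=4: [107, 97, 57, 86, 81, 81, 81, 20, 57, 97, 114, 107]
t=5: [36, 12, 102, 34, 45, 45, 45, 57, 102, 12, 52, 36]
t=6: [104, 47, 33, 99, 125, 125, 125, 111, 33, 47, 122, 104]
t=7: [35, 126, 94, 23, 84, 84, 84, 51, 94, 126, 77, 35]
t=8: [96, 84, 18, 67, 42, 42, 42, 119, 18, 84, 58, 96]

Answer: a_4(8) = 42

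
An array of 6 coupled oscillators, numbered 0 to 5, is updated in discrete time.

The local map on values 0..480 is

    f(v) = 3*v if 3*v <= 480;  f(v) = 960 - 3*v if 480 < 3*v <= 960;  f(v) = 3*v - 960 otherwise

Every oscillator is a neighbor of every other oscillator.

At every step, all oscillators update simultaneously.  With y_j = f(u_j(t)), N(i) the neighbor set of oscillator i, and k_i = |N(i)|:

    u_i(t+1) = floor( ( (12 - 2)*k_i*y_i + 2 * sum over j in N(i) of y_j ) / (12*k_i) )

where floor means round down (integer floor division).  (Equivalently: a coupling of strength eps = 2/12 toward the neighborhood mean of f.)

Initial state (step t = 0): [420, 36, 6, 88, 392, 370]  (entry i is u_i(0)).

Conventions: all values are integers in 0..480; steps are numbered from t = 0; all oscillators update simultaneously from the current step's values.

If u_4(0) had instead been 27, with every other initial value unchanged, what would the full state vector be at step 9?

Simulating step by step:
t=0: [420, 36, 6, 88, 27, 370]
t=1: [270, 117, 45, 241, 95, 150]
t=2: [173, 334, 161, 243, 281, 413]
t=3: [405, 86, 434, 237, 146, 276]
t=4: [259, 262, 329, 255, 406, 161]
t=5: [190, 183, 65, 199, 250, 425]
t=6: [374, 391, 218, 353, 230, 314]
t=7: [165, 206, 280, 114, 251, 50]
t=8: [426, 327, 150, 327, 219, 174]
t=9: [306, 68, 411, 68, 294, 402]

Answer: [306, 68, 411, 68, 294, 402]
Key observation: This trace re-runs the system from the modified initial state.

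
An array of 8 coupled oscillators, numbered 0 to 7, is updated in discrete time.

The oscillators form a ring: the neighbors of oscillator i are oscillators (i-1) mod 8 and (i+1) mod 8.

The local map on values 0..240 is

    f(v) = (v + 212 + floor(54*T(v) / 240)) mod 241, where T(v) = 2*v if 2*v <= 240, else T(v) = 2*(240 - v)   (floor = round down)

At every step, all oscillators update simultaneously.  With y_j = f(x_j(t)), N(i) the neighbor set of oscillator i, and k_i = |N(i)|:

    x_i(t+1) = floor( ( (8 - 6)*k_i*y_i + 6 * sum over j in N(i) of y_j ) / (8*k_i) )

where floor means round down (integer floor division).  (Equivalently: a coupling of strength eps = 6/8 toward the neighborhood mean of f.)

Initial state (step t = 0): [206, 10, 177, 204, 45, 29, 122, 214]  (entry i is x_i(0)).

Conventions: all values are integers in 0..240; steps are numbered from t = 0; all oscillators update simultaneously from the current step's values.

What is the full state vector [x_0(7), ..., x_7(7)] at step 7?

Answer: [173, 173, 173, 172, 171, 171, 172, 172]

Derivation:
t=0: [206, 10, 177, 204, 45, 29, 122, 214]
t=1: [206, 194, 200, 127, 85, 71, 114, 175]
t=2: [183, 189, 172, 143, 106, 104, 127, 166]
t=3: [176, 177, 170, 150, 135, 132, 146, 165]
t=4: [173, 174, 169, 162, 155, 154, 159, 167]
t=5: [172, 172, 171, 167, 165, 164, 166, 170]
t=6: [172, 173, 171, 170, 169, 169, 170, 171]
t=7: [173, 173, 173, 172, 171, 171, 172, 172]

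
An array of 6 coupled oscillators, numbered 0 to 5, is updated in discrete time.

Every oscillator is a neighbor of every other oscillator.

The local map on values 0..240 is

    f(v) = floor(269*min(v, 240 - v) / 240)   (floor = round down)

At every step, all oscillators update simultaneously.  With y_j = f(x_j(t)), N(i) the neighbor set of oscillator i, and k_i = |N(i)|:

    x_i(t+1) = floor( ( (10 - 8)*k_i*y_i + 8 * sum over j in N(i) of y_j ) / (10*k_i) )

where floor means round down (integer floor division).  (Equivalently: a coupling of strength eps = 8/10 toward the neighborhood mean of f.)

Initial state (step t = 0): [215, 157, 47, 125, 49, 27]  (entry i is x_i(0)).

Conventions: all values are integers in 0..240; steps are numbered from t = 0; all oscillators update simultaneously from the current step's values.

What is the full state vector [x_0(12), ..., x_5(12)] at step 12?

Simulating step by step:
t=0: [215, 157, 47, 125, 49, 27]
t=1: [62, 65, 63, 66, 63, 62]
t=2: [70, 70, 70, 70, 70, 70]
t=3: [78, 78, 78, 78, 78, 78]
t=4: [87, 87, 87, 87, 87, 87]
t=5: [97, 97, 97, 97, 97, 97]
t=6: [108, 108, 108, 108, 108, 108]
t=7: [121, 121, 121, 121, 121, 121]
t=8: [133, 133, 133, 133, 133, 133]
t=9: [119, 119, 119, 119, 119, 119]
t=10: [133, 133, 133, 133, 133, 133]
t=11: [119, 119, 119, 119, 119, 119]
t=12: [133, 133, 133, 133, 133, 133]

Answer: [133, 133, 133, 133, 133, 133]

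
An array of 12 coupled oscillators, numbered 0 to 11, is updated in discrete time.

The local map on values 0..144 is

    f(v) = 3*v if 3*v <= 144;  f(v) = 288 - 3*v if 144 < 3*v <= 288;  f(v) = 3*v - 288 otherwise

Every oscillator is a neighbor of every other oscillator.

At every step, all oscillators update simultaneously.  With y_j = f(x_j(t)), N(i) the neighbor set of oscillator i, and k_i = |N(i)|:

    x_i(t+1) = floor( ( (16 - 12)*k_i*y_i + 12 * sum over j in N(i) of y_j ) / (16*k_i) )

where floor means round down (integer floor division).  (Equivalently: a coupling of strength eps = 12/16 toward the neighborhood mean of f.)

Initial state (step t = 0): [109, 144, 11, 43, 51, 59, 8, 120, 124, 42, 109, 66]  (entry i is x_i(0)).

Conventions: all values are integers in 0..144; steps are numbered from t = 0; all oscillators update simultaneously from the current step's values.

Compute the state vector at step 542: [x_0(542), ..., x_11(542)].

Answer: [81, 81, 81, 81, 81, 81, 81, 81, 81, 81, 81, 81]
Key observation: The state at step 8, [135, 135, 135, 135, 135, 135, 135, 135, 135, 135, 135, 135], reappears at step 16: the system is in a cycle of period 8 from step 8 on.  Therefore the state at step 542 equals the state at step 8 + ((542 - 8) mod 8) = 14, which is [81, 81, 81, 81, 81, 81, 81, 81, 81, 81, 81, 81].

Derivation:
t=0: [109, 144, 11, 43, 51, 59, 8, 120, 124, 42, 109, 66]
t=1: [77, 96, 75, 93, 94, 90, 74, 83, 85, 92, 77, 86]
t=2: [36, 26, 38, 28, 27, 29, 38, 33, 32, 28, 36, 32]
t=3: [97, 92, 99, 93, 93, 94, 99, 96, 95, 93, 97, 95]
t=4: [5, 7, 6, 6, 6, 6, 6, 5, 5, 6, 5, 5]
t=5: [16, 17, 17, 17, 17, 17, 17, 16, 16, 17, 16, 16]
t=6: [49, 49, 49, 49, 49, 49, 49, 49, 49, 49, 49, 49]
t=7: [141, 141, 141, 141, 141, 141, 141, 141, 141, 141, 141, 141]
t=8: [135, 135, 135, 135, 135, 135, 135, 135, 135, 135, 135, 135]
t=9: [117, 117, 117, 117, 117, 117, 117, 117, 117, 117, 117, 117]
t=10: [63, 63, 63, 63, 63, 63, 63, 63, 63, 63, 63, 63]
t=11: [99, 99, 99, 99, 99, 99, 99, 99, 99, 99, 99, 99]
t=12: [9, 9, 9, 9, 9, 9, 9, 9, 9, 9, 9, 9]
t=13: [27, 27, 27, 27, 27, 27, 27, 27, 27, 27, 27, 27]
t=14: [81, 81, 81, 81, 81, 81, 81, 81, 81, 81, 81, 81]
t=15: [45, 45, 45, 45, 45, 45, 45, 45, 45, 45, 45, 45]
t=16: [135, 135, 135, 135, 135, 135, 135, 135, 135, 135, 135, 135]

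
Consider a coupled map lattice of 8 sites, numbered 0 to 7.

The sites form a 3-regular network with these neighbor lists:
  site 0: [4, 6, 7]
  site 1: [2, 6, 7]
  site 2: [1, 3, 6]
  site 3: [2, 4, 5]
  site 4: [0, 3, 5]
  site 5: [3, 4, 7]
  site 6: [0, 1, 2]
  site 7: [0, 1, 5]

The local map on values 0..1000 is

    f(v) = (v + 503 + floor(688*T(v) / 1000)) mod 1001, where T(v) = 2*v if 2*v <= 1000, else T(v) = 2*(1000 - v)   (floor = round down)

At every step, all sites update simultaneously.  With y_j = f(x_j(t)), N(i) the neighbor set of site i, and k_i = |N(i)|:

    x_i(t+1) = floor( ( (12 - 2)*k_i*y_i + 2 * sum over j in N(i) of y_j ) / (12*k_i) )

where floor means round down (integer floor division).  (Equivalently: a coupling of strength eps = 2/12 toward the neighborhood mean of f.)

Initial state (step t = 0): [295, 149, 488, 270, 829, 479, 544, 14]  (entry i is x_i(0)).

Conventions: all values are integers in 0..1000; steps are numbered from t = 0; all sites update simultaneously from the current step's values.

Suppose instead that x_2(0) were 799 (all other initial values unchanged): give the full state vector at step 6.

Simulating step by step:
t=0: [295, 149, 799, 270, 829, 479, 544, 14]
t=1: [266, 813, 573, 218, 526, 602, 651, 541]
t=2: [222, 586, 619, 126, 611, 618, 603, 637]
t=3: [131, 654, 654, 776, 622, 653, 616, 605]
t=4: [786, 633, 630, 594, 649, 631, 653, 657]
t=5: [590, 638, 641, 651, 631, 639, 630, 628]
t=6: [653, 638, 636, 633, 640, 637, 641, 641]

Answer: [653, 638, 636, 633, 640, 637, 641, 641]
Key observation: This trace re-runs the system from the modified initial state.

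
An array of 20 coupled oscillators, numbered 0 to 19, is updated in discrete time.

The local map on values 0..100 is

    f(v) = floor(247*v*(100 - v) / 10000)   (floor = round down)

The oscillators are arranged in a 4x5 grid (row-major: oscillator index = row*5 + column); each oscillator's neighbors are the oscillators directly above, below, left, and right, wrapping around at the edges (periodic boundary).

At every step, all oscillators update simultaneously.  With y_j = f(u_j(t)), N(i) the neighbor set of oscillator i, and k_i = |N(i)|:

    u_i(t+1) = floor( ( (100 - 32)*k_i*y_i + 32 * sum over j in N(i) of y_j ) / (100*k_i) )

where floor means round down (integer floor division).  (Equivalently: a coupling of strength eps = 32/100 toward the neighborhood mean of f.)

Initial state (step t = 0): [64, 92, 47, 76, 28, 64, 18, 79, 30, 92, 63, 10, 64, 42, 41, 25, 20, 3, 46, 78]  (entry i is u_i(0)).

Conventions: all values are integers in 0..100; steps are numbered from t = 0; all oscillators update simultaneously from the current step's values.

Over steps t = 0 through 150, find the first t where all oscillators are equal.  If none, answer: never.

Answer: 4
Key observation: Synchronization is absorbing here: once all oscillators are equal they stay equal, and step 4 is the first all-equal step.

Derivation:
t=0: [64, 92, 47, 76, 28, 64, 18, 79, 30, 92, 63, 10, 64, 42, 41, 25, 20, 3, 46, 78]  (not all equal)
t=1: [51, 27, 50, 48, 46, 51, 35, 43, 47, 29, 53, 30, 48, 58, 54, 46, 33, 22, 53, 45]  (not all equal)
t=2: [59, 51, 58, 61, 60, 59, 55, 59, 59, 53, 60, 53, 58, 60, 60, 60, 52, 47, 59, 61]  (not all equal)
t=3: [59, 60, 59, 58, 59, 59, 60, 59, 59, 60, 59, 60, 60, 59, 59, 59, 60, 60, 59, 58]  (not all equal)
t=4: [59, 59, 59, 59, 59, 59, 59, 59, 59, 59, 59, 59, 59, 59, 59, 59, 59, 59, 59, 59]  (all equal)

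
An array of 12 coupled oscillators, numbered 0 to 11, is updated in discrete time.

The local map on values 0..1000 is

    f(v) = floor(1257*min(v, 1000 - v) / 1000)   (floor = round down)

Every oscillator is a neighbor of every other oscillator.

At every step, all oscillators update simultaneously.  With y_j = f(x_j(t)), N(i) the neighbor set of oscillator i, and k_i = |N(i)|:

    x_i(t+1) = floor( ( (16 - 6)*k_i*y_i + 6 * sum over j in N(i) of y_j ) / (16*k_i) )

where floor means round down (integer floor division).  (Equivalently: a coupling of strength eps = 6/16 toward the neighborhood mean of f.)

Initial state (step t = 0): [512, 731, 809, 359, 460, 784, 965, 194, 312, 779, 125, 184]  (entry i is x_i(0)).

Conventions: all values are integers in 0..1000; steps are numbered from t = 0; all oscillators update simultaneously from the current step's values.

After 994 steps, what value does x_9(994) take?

Simulating step by step:
t=0: [512, 731, 809, 359, 460, 784, 965, 194, 312, 779, 125, 184]
t=1: [492, 330, 272, 397, 472, 290, 156, 274, 362, 294, 223, 267]
t=2: [529, 408, 365, 458, 514, 379, 279, 367, 432, 381, 329, 361]
t=3: [551, 504, 472, 541, 562, 483, 408, 474, 522, 484, 445, 469]
t=4: [571, 605, 588, 578, 562, 596, 540, 589, 592, 597, 568, 585]
t=5: [533, 508, 520, 528, 540, 514, 556, 520, 517, 514, 536, 523]
t=6: [590, 608, 600, 594, 585, 604, 573, 600, 602, 604, 588, 597]
t=7: [512, 498, 504, 509, 515, 501, 524, 504, 503, 501, 513, 506]
t=8: [615, 622, 621, 617, 612, 623, 606, 621, 621, 623, 614, 619]
t=9: [481, 476, 477, 480, 484, 475, 488, 477, 477, 475, 482, 478]
t=10: [603, 599, 600, 602, 605, 598, 608, 600, 600, 598, 603, 600]
t=11: [499, 502, 501, 500, 497, 503, 495, 501, 501, 503, 499, 501]
t=12: [626, 625, 626, 627, 624, 624, 623, 626, 626, 624, 626, 626]
t=13: [470, 470, 470, 469, 471, 471, 472, 470, 470, 471, 470, 470]
t=14: [590, 590, 590, 589, 591, 591, 592, 590, 590, 591, 590, 590]
t=15: [514, 514, 514, 515, 514, 514, 513, 514, 514, 514, 514, 514]
t=16: [610, 610, 610, 609, 610, 610, 611, 610, 610, 610, 610, 610]
t=17: [489, 489, 489, 490, 489, 489, 488, 489, 489, 489, 489, 489]
t=18: [614, 614, 614, 614, 614, 614, 613, 614, 614, 614, 614, 614]
t=19: [485, 485, 485, 485, 485, 485, 485, 485, 485, 485, 485, 485]
t=20: [609, 609, 609, 609, 609, 609, 609, 609, 609, 609, 609, 609]
t=21: [491, 491, 491, 491, 491, 491, 491, 491, 491, 491, 491, 491]
t=22: [617, 617, 617, 617, 617, 617, 617, 617, 617, 617, 617, 617]
t=23: [481, 481, 481, 481, 481, 481, 481, 481, 481, 481, 481, 481]
t=24: [604, 604, 604, 604, 604, 604, 604, 604, 604, 604, 604, 604]
t=25: [497, 497, 497, 497, 497, 497, 497, 497, 497, 497, 497, 497]
t=26: [624, 624, 624, 624, 624, 624, 624, 624, 624, 624, 624, 624]
t=27: [472, 472, 472, 472, 472, 472, 472, 472, 472, 472, 472, 472]
t=28: [593, 593, 593, 593, 593, 593, 593, 593, 593, 593, 593, 593]
t=29: [511, 511, 511, 511, 511, 511, 511, 511, 511, 511, 511, 511]
t=30: [614, 614, 614, 614, 614, 614, 614, 614, 614, 614, 614, 614]
t=31: [485, 485, 485, 485, 485, 485, 485, 485, 485, 485, 485, 485]

Answer: x_9(994) = 617
Key observation: The state at step 19, [485, 485, 485, 485, 485, 485, 485, 485, 485, 485, 485, 485], reappears at step 31: the system is in a cycle of period 12 from step 19 on.  Therefore the state at step 994 equals the state at step 19 + ((994 - 19) mod 12) = 22, which is [617, 617, 617, 617, 617, 617, 617, 617, 617, 617, 617, 617].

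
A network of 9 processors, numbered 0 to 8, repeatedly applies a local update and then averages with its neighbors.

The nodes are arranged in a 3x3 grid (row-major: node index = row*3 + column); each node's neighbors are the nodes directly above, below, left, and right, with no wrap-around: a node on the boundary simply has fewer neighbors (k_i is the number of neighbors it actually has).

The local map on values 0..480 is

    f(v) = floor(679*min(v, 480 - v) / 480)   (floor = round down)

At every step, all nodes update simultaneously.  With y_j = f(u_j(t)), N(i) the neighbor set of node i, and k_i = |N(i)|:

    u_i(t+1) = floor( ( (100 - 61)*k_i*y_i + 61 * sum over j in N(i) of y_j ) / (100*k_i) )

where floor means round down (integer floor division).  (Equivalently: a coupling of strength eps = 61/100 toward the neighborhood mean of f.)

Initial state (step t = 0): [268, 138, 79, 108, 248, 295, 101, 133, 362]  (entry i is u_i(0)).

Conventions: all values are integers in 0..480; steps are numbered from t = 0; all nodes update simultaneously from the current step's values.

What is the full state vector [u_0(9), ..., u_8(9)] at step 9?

Simulating step by step:
t=0: [268, 138, 79, 108, 248, 295, 101, 133, 362]
t=1: [222, 226, 182, 215, 249, 224, 159, 202, 201]
t=2: [312, 306, 293, 294, 313, 299, 267, 280, 294]
t=3: [247, 245, 256, 259, 251, 254, 283, 272, 266]
t=4: [324, 326, 321, 310, 317, 315, 293, 298, 304]
t=5: [225, 221, 224, 238, 234, 233, 254, 251, 246]
t=6: [321, 317, 318, 327, 327, 327, 325, 325, 327]
t=7: [223, 225, 225, 218, 218, 218, 218, 217, 216]
t=8: [313, 315, 314, 309, 309, 309, 307, 306, 306]
t=9: [236, 235, 235, 240, 240, 240, 243, 244, 244]

Answer: [236, 235, 235, 240, 240, 240, 243, 244, 244]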